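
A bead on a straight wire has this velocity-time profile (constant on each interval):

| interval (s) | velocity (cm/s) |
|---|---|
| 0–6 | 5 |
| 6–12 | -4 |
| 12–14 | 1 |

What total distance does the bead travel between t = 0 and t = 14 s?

Total distance travelled is ∫|v| dt — sum the magnitudes of each area piece.
0–6 s: |5| × 6 = 30 cm
6–12 s: |-4| × 6 = 24 cm
12–14 s: |1| × 2 = 2 cm
Total distance = 56 cm

56 cm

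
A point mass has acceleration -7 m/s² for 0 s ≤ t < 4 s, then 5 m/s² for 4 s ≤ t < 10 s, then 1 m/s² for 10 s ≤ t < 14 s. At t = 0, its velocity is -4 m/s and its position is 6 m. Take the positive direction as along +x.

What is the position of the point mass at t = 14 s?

On each constant-a segment, Δv = aΔt and Δx = v₀Δt + ½aΔt²; chain segment to segment.
0–4 s: v starts -4 m/s; Δx = -4·4 + ½·-7·4² = -72 m; v ends -32 m/s.
4–10 s: v starts -32 m/s; Δx = -32·6 + ½·5·6² = -102 m; v ends -2 m/s.
10–14 s: v starts -2 m/s; Δx = -2·4 + ½·1·4² = 0 m; v ends 2 m/s.
x(14) = 6 + Σ Δx = -168 m.

-168 m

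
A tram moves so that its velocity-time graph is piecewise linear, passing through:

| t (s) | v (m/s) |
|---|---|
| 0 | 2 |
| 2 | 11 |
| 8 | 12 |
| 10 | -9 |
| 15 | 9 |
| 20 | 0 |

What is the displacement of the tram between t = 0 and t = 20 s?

107.5 m

Net displacement equals the area under the velocity-time graph (areas below the axis count negative).
0–2 s: ½(2 + 11)(2) = 13 m
2–8 s: ½(11 + 12)(6) = 69 m
8–10 s: ½(12 + -9)(2) = 3 m
10–15 s: ½(-9 + 9)(5) = 0 m
15–20 s: ½(9 + 0)(5) = 22.5 m
Net displacement = 107.5 m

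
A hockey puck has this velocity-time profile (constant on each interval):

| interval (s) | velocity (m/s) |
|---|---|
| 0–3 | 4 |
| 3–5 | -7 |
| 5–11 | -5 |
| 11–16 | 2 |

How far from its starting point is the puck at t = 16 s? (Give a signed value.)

-22 m

Displacement is the signed area under the v-t curve.
0–3 s: 4 × 3 = 12 m
3–5 s: -7 × 2 = -14 m
5–11 s: -5 × 6 = -30 m
11–16 s: 2 × 5 = 10 m
Net displacement = -22 m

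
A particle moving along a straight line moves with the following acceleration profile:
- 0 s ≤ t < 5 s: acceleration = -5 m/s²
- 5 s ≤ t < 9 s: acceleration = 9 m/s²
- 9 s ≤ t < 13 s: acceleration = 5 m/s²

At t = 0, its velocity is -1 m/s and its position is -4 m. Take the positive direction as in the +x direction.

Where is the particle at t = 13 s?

-23.5 m

On each constant-a segment, Δv = aΔt and Δx = v₀Δt + ½aΔt²; chain segment to segment.
0–5 s: v starts -1 m/s; Δx = -1·5 + ½·-5·5² = -67.5 m; v ends -26 m/s.
5–9 s: v starts -26 m/s; Δx = -26·4 + ½·9·4² = -32 m; v ends 10 m/s.
9–13 s: v starts 10 m/s; Δx = 10·4 + ½·5·4² = 80 m; v ends 30 m/s.
x(13) = -4 + Σ Δx = -23.5 m.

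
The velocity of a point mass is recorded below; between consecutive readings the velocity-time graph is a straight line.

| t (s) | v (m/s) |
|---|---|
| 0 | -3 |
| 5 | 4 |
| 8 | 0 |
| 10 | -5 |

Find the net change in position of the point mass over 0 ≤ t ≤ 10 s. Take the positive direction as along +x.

3.5 m

Displacement is the signed area under the v-t curve.
0–5 s: ½(-3 + 4)(5) = 2.5 m
5–8 s: ½(4 + 0)(3) = 6 m
8–10 s: ½(0 + -5)(2) = -5 m
Net displacement = 3.5 m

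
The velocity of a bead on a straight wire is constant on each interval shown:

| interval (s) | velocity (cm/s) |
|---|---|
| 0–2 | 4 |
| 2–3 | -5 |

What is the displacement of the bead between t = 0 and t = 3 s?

3 cm

Displacement is the signed area under the v-t curve.
0–2 s: 4 × 2 = 8 cm
2–3 s: -5 × 1 = -5 cm
Net displacement = 3 cm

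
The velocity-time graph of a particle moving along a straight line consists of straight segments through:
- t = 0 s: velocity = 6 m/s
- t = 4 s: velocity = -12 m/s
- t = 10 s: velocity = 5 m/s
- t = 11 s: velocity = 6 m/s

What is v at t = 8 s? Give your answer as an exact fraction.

-2/3 m/s

On 4–10 s the graph is linear from -12 to 5 m/s: v(8) = -12 + (5 − -12)·(8 − 4)/(10 − 4) = -2/3 m/s.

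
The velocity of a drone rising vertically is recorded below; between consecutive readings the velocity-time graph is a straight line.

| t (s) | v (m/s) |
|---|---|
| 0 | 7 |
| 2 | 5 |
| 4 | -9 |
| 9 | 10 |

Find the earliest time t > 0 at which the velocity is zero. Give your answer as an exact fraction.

v changes sign on 2–4 s (from 5 to -9); the graph is linear there, so v = 0 at t = 2 + (-5)·(4 − 2)/(-9 − 5) = 19/7 s.

t = 19/7 s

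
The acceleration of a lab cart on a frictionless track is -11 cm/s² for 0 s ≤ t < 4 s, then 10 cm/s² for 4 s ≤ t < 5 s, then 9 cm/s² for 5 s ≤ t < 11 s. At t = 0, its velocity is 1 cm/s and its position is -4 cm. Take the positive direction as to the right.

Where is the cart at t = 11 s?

On each constant-a segment, Δv = aΔt and Δx = v₀Δt + ½aΔt²; chain segment to segment.
0–4 s: v starts 1 cm/s; Δx = 1·4 + ½·-11·4² = -84 cm; v ends -43 cm/s.
4–5 s: v starts -43 cm/s; Δx = -43·1 + ½·10·1² = -38 cm; v ends -33 cm/s.
5–11 s: v starts -33 cm/s; Δx = -33·6 + ½·9·6² = -36 cm; v ends 21 cm/s.
x(11) = -4 + Σ Δx = -162 cm.

-162 cm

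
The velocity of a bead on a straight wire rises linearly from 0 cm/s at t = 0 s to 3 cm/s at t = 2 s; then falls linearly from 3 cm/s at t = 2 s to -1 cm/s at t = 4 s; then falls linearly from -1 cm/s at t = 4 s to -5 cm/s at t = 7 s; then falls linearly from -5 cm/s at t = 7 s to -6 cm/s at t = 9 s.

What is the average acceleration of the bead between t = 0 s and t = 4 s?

-0.25 cm/s²

Average acceleration = Δv/Δt = (-1 − 0)/(4 − 0) = -0.25 cm/s².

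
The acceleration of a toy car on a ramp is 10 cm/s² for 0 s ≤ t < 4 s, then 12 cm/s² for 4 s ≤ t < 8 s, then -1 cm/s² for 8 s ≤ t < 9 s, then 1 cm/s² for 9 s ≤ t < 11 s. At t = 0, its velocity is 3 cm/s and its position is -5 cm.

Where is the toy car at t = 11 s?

On each constant-a segment, Δv = aΔt and Δx = v₀Δt + ½aΔt²; chain segment to segment.
0–4 s: v starts 3 cm/s; Δx = 3·4 + ½·10·4² = 92 cm; v ends 43 cm/s.
4–8 s: v starts 43 cm/s; Δx = 43·4 + ½·12·4² = 268 cm; v ends 91 cm/s.
8–9 s: v starts 91 cm/s; Δx = 91·1 + ½·-1·1² = 90.5 cm; v ends 90 cm/s.
9–11 s: v starts 90 cm/s; Δx = 90·2 + ½·1·2² = 182 cm; v ends 92 cm/s.
x(11) = -5 + Σ Δx = 627.5 cm.

627.5 cm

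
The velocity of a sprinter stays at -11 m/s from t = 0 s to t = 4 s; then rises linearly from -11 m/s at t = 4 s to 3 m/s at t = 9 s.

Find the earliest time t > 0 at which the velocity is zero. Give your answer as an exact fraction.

v changes sign on 4–9 s (from -11 to 3); the graph is linear there, so v = 0 at t = 4 + (11)·(9 − 4)/(3 − -11) = 111/14 s.

t = 111/14 s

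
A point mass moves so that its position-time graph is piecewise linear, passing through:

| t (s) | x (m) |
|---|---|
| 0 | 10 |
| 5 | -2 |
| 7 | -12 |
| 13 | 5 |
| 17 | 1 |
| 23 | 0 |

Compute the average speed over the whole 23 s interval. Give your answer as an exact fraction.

44/23 m/s

Average speed = (total path length)/(elapsed time); on a piecewise-linear x-t graph the path length is Σ|Δx|.
0–5 s: |Δx| = |-2 − 10| = 12 m
5–7 s: |Δx| = |-12 − -2| = 10 m
7–13 s: |Δx| = |5 − -12| = 17 m
13–17 s: |Δx| = |1 − 5| = 4 m
17–23 s: |Δx| = |0 − 1| = 1 m
Total path = 44 m; average speed = 44/23 = 44/23 m/s.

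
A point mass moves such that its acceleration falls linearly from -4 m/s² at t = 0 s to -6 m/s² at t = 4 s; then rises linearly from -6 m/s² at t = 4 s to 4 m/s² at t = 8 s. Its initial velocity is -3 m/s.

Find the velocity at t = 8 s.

-27 m/s

Δv equals the area under the a-t graph; then v = v₀ + Δv.
0–4 s: ½(-4 + -6)(4) = -20 m/s
4–8 s: ½(-6 + 4)(4) = -4 m/s
Δv = -24 m/s, so v(8) = -3 + (-24) = -27 m/s.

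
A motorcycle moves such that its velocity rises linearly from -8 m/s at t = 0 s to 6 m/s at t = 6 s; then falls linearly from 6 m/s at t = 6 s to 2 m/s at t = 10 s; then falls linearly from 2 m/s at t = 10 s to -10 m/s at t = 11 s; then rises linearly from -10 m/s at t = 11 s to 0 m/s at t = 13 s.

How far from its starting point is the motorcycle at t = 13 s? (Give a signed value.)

-4 m

Net displacement equals the area under the velocity-time graph (areas below the axis count negative).
0–6 s: ½(-8 + 6)(6) = -6 m
6–10 s: ½(6 + 2)(4) = 16 m
10–11 s: ½(2 + -10)(1) = -4 m
11–13 s: ½(-10 + 0)(2) = -10 m
Net displacement = -4 m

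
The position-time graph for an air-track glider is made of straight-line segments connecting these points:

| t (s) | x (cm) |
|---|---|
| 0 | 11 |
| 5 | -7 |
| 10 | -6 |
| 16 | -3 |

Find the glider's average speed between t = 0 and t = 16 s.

1.375 cm/s

Average speed = (total path length)/(elapsed time); on a piecewise-linear x-t graph the path length is Σ|Δx|.
0–5 s: |Δx| = |-7 − 11| = 18 cm
5–10 s: |Δx| = |-6 − -7| = 1 cm
10–16 s: |Δx| = |-3 − -6| = 3 cm
Total path = 22 cm; average speed = 22/16 = 1.375 cm/s.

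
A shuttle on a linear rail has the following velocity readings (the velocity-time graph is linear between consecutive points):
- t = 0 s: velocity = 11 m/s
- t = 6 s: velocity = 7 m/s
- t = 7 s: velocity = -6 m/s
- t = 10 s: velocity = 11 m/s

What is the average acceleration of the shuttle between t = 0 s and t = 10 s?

Average acceleration = Δv/Δt = (11 − 11)/(10 − 0) = 0 m/s².

0 m/s²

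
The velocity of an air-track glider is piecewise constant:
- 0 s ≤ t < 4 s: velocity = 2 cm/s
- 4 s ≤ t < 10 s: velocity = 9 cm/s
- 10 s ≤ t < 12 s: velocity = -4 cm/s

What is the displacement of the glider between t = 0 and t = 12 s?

54 cm

Displacement is the signed area under the v-t curve.
0–4 s: 2 × 4 = 8 cm
4–10 s: 9 × 6 = 54 cm
10–12 s: -4 × 2 = -8 cm
Net displacement = 54 cm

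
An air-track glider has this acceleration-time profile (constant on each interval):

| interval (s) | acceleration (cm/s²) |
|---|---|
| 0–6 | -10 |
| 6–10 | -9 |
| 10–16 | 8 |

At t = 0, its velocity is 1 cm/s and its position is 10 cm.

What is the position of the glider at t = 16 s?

-898 cm

On each constant-a segment, Δv = aΔt and Δx = v₀Δt + ½aΔt²; chain segment to segment.
0–6 s: v starts 1 cm/s; Δx = 1·6 + ½·-10·6² = -174 cm; v ends -59 cm/s.
6–10 s: v starts -59 cm/s; Δx = -59·4 + ½·-9·4² = -308 cm; v ends -95 cm/s.
10–16 s: v starts -95 cm/s; Δx = -95·6 + ½·8·6² = -426 cm; v ends -47 cm/s.
x(16) = 10 + Σ Δx = -898 cm.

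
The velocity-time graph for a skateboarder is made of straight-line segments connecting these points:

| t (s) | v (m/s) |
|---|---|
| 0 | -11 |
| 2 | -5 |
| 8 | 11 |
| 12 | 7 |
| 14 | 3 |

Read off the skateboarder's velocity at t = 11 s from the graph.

8 m/s

On 8–12 s the graph is linear from 11 to 7 m/s: v(11) = 11 + (7 − 11)·(11 − 8)/(12 − 8) = 8 m/s.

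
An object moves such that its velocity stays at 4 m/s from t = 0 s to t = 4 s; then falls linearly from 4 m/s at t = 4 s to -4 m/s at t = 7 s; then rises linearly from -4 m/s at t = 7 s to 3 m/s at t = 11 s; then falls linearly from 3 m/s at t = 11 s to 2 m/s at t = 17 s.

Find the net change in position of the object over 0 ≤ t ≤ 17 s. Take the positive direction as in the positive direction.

Net displacement equals the area under the velocity-time graph (areas below the axis count negative).
0–4 s: 4 × 4 = 16 m
4–7 s: ½(4 + -4)(3) = 0 m
7–11 s: ½(-4 + 3)(4) = -2 m
11–17 s: ½(3 + 2)(6) = 15 m
Net displacement = 29 m

29 m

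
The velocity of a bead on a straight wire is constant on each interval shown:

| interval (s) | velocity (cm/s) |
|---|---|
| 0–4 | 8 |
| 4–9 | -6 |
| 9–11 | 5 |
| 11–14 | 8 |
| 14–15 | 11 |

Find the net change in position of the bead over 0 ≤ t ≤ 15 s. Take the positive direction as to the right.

Net displacement equals the area under the velocity-time graph (areas below the axis count negative).
0–4 s: 8 × 4 = 32 cm
4–9 s: -6 × 5 = -30 cm
9–11 s: 5 × 2 = 10 cm
11–14 s: 8 × 3 = 24 cm
14–15 s: 11 × 1 = 11 cm
Net displacement = 47 cm

47 cm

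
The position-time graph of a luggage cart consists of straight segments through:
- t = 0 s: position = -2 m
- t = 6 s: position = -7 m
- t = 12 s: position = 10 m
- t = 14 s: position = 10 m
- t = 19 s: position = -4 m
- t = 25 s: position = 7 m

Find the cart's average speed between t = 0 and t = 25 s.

1.88 m/s

Average speed = (total path length)/(elapsed time); on a piecewise-linear x-t graph the path length is Σ|Δx|.
0–6 s: |Δx| = |-7 − -2| = 5 m
6–12 s: |Δx| = |10 − -7| = 17 m
12–14 s: |Δx| = |10 − 10| = 0 m
14–19 s: |Δx| = |-4 − 10| = 14 m
19–25 s: |Δx| = |7 − -4| = 11 m
Total path = 47 m; average speed = 47/25 = 1.88 m/s.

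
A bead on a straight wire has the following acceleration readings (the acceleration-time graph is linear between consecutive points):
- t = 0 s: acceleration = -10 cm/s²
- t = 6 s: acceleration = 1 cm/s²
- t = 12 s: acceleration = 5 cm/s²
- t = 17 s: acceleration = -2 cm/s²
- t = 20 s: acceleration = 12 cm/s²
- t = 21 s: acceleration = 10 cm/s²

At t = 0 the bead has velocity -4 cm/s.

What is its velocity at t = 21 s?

Δv equals the area under the a-t graph; then v = v₀ + Δv.
0–6 s: ½(-10 + 1)(6) = -27 cm/s
6–12 s: ½(1 + 5)(6) = 18 cm/s
12–17 s: ½(5 + -2)(5) = 7.5 cm/s
17–20 s: ½(-2 + 12)(3) = 15 cm/s
20–21 s: ½(12 + 10)(1) = 11 cm/s
Δv = 24.5 cm/s, so v(21) = -4 + (24.5) = 20.5 cm/s.

20.5 cm/s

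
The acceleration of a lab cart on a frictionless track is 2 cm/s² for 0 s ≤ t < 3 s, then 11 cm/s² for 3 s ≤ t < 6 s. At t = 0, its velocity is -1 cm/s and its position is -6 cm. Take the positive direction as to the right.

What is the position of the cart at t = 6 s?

64.5 cm

On each constant-a segment, Δv = aΔt and Δx = v₀Δt + ½aΔt²; chain segment to segment.
0–3 s: v starts -1 cm/s; Δx = -1·3 + ½·2·3² = 6 cm; v ends 5 cm/s.
3–6 s: v starts 5 cm/s; Δx = 5·3 + ½·11·3² = 64.5 cm; v ends 38 cm/s.
x(6) = -6 + Σ Δx = 64.5 cm.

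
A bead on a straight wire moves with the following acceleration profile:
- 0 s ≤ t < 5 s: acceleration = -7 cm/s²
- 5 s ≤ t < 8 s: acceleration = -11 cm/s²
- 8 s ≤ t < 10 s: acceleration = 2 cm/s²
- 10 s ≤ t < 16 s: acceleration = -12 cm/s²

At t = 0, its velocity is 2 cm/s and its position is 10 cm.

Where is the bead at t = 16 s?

-932 cm

On each constant-a segment, Δv = aΔt and Δx = v₀Δt + ½aΔt²; chain segment to segment.
0–5 s: v starts 2 cm/s; Δx = 2·5 + ½·-7·5² = -77.5 cm; v ends -33 cm/s.
5–8 s: v starts -33 cm/s; Δx = -33·3 + ½·-11·3² = -148.5 cm; v ends -66 cm/s.
8–10 s: v starts -66 cm/s; Δx = -66·2 + ½·2·2² = -128 cm; v ends -62 cm/s.
10–16 s: v starts -62 cm/s; Δx = -62·6 + ½·-12·6² = -588 cm; v ends -134 cm/s.
x(16) = 10 + Σ Δx = -932 cm.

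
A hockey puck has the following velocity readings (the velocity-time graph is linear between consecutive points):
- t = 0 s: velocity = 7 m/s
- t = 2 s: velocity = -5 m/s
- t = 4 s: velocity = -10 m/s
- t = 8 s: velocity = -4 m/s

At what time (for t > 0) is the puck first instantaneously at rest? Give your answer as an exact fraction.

v changes sign on 0–2 s (from 7 to -5); the graph is linear there, so v = 0 at t = 0 + (-7)·(2 − 0)/(-5 − 7) = 7/6 s.

t = 7/6 s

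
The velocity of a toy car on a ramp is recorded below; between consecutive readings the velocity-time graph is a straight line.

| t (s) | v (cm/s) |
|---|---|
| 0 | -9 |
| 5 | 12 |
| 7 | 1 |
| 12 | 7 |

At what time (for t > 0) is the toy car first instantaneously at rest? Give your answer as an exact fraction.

t = 15/7 s

v changes sign on 0–5 s (from -9 to 12); the graph is linear there, so v = 0 at t = 0 + (9)·(5 − 0)/(12 − -9) = 15/7 s.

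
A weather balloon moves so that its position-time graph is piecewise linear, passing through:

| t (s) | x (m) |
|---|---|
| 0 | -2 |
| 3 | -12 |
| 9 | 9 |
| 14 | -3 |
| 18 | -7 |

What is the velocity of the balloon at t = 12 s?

Velocity is the slope of the x-t graph on 9–14 s: (-3 − 9)/(14 − 9) = -2.4 m/s.

-2.4 m/s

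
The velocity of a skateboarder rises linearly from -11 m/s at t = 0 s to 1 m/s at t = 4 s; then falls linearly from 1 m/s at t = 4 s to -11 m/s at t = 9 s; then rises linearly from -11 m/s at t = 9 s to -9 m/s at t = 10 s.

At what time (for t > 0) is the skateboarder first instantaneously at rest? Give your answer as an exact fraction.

v changes sign on 0–4 s (from -11 to 1); the graph is linear there, so v = 0 at t = 0 + (11)·(4 − 0)/(1 − -11) = 11/3 s.

t = 11/3 s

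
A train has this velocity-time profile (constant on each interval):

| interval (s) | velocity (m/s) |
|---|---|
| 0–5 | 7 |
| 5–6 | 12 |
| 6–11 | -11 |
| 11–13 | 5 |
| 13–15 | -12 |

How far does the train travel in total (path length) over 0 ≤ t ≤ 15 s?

136 m

Distance (not displacement) is the total path length: add the absolute areas under v-t.
0–5 s: |7| × 5 = 35 m
5–6 s: |12| × 1 = 12 m
6–11 s: |-11| × 5 = 55 m
11–13 s: |5| × 2 = 10 m
13–15 s: |-12| × 2 = 24 m
Total distance = 136 m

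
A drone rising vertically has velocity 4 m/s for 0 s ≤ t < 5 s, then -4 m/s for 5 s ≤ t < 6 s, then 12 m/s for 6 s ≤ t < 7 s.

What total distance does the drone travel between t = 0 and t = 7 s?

36 m

Distance (not displacement) is the total path length: add the absolute areas under v-t.
0–5 s: |4| × 5 = 20 m
5–6 s: |-4| × 1 = 4 m
6–7 s: |12| × 1 = 12 m
Total distance = 36 m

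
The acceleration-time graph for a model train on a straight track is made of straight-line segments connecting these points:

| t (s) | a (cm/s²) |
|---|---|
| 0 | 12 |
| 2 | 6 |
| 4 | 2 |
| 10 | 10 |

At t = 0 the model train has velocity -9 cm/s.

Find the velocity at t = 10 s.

Δv equals the area under the a-t graph; then v = v₀ + Δv.
0–2 s: ½(12 + 6)(2) = 18 cm/s
2–4 s: ½(6 + 2)(2) = 8 cm/s
4–10 s: ½(2 + 10)(6) = 36 cm/s
Δv = 62 cm/s, so v(10) = -9 + (62) = 53 cm/s.

53 cm/s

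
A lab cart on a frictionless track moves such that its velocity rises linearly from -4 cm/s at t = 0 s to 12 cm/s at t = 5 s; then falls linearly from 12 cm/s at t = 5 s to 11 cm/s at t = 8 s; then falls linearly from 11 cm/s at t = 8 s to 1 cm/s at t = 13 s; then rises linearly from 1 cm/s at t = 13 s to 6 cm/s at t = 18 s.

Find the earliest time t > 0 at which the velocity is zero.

t = 1.25 s

v changes sign on 0–5 s (from -4 to 12); the graph is linear there, so v = 0 at t = 0 + (4)·(5 − 0)/(12 − -4) = 1.25 s.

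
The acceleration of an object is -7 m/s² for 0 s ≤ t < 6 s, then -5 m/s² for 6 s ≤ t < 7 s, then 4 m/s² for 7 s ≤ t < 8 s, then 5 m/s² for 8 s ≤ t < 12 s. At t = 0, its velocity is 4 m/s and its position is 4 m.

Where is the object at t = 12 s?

-295.5 m

On each constant-a segment, Δv = aΔt and Δx = v₀Δt + ½aΔt²; chain segment to segment.
0–6 s: v starts 4 m/s; Δx = 4·6 + ½·-7·6² = -102 m; v ends -38 m/s.
6–7 s: v starts -38 m/s; Δx = -38·1 + ½·-5·1² = -40.5 m; v ends -43 m/s.
7–8 s: v starts -43 m/s; Δx = -43·1 + ½·4·1² = -41 m; v ends -39 m/s.
8–12 s: v starts -39 m/s; Δx = -39·4 + ½·5·4² = -116 m; v ends -19 m/s.
x(12) = 4 + Σ Δx = -295.5 m.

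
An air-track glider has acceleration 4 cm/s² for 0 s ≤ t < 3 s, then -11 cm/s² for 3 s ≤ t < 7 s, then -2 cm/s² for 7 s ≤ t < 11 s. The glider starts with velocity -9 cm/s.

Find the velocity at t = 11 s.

Δv equals the area under the a-t graph; then v = v₀ + Δv.
0–3 s: 4 × 3 = 12 cm/s
3–7 s: -11 × 4 = -44 cm/s
7–11 s: -2 × 4 = -8 cm/s
Δv = -40 cm/s, so v(11) = -9 + (-40) = -49 cm/s.

-49 cm/s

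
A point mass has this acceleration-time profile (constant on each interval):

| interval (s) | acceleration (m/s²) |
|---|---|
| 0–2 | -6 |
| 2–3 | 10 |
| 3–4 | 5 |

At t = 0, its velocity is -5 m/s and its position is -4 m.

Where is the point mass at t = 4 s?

-42.5 m

On each constant-a segment, Δv = aΔt and Δx = v₀Δt + ½aΔt²; chain segment to segment.
0–2 s: v starts -5 m/s; Δx = -5·2 + ½·-6·2² = -22 m; v ends -17 m/s.
2–3 s: v starts -17 m/s; Δx = -17·1 + ½·10·1² = -12 m; v ends -7 m/s.
3–4 s: v starts -7 m/s; Δx = -7·1 + ½·5·1² = -4.5 m; v ends -2 m/s.
x(4) = -4 + Σ Δx = -42.5 m.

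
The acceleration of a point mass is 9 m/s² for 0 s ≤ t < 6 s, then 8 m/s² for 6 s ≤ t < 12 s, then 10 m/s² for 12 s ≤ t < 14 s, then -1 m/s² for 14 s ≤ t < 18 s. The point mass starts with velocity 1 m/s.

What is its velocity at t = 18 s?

119 m/s

Δv equals the area under the a-t graph; then v = v₀ + Δv.
0–6 s: 9 × 6 = 54 m/s
6–12 s: 8 × 6 = 48 m/s
12–14 s: 10 × 2 = 20 m/s
14–18 s: -1 × 4 = -4 m/s
Δv = 118 m/s, so v(18) = 1 + (118) = 119 m/s.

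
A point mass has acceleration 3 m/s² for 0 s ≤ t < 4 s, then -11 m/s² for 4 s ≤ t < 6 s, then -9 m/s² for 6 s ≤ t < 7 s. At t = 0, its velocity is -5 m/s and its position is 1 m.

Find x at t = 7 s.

On each constant-a segment, Δv = aΔt and Δx = v₀Δt + ½aΔt²; chain segment to segment.
0–4 s: v starts -5 m/s; Δx = -5·4 + ½·3·4² = 4 m; v ends 7 m/s.
4–6 s: v starts 7 m/s; Δx = 7·2 + ½·-11·2² = -8 m; v ends -15 m/s.
6–7 s: v starts -15 m/s; Δx = -15·1 + ½·-9·1² = -19.5 m; v ends -24 m/s.
x(7) = 1 + Σ Δx = -22.5 m.

-22.5 m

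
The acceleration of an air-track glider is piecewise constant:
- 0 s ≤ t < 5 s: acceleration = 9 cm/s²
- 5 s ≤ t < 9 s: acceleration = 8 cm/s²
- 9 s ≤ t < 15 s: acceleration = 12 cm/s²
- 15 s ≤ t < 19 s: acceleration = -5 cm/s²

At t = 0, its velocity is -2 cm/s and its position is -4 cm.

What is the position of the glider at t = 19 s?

1548.5 cm

On each constant-a segment, Δv = aΔt and Δx = v₀Δt + ½aΔt²; chain segment to segment.
0–5 s: v starts -2 cm/s; Δx = -2·5 + ½·9·5² = 102.5 cm; v ends 43 cm/s.
5–9 s: v starts 43 cm/s; Δx = 43·4 + ½·8·4² = 236 cm; v ends 75 cm/s.
9–15 s: v starts 75 cm/s; Δx = 75·6 + ½·12·6² = 666 cm; v ends 147 cm/s.
15–19 s: v starts 147 cm/s; Δx = 147·4 + ½·-5·4² = 548 cm; v ends 127 cm/s.
x(19) = -4 + Σ Δx = 1548.5 cm.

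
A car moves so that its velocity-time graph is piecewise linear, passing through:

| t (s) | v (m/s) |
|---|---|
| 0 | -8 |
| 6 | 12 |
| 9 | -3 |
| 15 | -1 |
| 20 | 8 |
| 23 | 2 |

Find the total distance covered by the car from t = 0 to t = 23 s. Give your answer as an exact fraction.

Total distance travelled is ∫|v| dt — sum the magnitudes of each area piece.
0–6 s: v = 0 at t = 2.4 s; triangle areas 9.6 + 21.6 = 31.2 m
6–9 s: v = 0 at t = 8.4 s; triangle areas 14.4 + 0.9 = 15.3 m
9–15 s: |½(-3 + -1)(6)| = 12 m
15–20 s: v = 0 at t = 140/9 s; triangle areas 5/18 + 160/9 = 325/18 m
20–23 s: |½(8 + 2)(3)| = 15 m
Total distance = 824/9 m

824/9 m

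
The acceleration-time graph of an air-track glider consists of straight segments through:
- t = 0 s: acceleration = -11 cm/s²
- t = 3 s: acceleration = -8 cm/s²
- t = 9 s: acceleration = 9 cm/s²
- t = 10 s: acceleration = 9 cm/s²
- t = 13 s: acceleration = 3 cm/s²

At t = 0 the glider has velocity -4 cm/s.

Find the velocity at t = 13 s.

-2.5 cm/s

Δv equals the area under the a-t graph; then v = v₀ + Δv.
0–3 s: ½(-11 + -8)(3) = -28.5 cm/s
3–9 s: ½(-8 + 9)(6) = 3 cm/s
9–10 s: 9 × 1 = 9 cm/s
10–13 s: ½(9 + 3)(3) = 18 cm/s
Δv = 1.5 cm/s, so v(13) = -4 + (1.5) = -2.5 cm/s.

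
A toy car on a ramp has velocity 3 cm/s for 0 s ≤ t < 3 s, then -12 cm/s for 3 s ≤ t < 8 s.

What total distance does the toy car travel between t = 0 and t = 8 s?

69 cm

Distance (not displacement) is the total path length: add the absolute areas under v-t.
0–3 s: |3| × 3 = 9 cm
3–8 s: |-12| × 5 = 60 cm
Total distance = 69 cm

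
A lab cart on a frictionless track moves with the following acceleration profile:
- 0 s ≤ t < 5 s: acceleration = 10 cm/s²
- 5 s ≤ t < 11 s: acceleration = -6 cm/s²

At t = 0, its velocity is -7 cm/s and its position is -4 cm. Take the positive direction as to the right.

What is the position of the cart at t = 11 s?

On each constant-a segment, Δv = aΔt and Δx = v₀Δt + ½aΔt²; chain segment to segment.
0–5 s: v starts -7 cm/s; Δx = -7·5 + ½·10·5² = 90 cm; v ends 43 cm/s.
5–11 s: v starts 43 cm/s; Δx = 43·6 + ½·-6·6² = 150 cm; v ends 7 cm/s.
x(11) = -4 + Σ Δx = 236 cm.

236 cm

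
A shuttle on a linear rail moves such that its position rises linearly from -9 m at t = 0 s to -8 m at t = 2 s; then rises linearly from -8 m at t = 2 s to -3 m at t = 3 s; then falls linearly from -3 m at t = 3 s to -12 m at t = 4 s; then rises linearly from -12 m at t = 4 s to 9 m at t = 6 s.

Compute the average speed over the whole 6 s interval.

Average speed = (total path length)/(elapsed time); on a piecewise-linear x-t graph the path length is Σ|Δx|.
0–2 s: |Δx| = |-8 − -9| = 1 m
2–3 s: |Δx| = |-3 − -8| = 5 m
3–4 s: |Δx| = |-12 − -3| = 9 m
4–6 s: |Δx| = |9 − -12| = 21 m
Total path = 36 m; average speed = 36/6 = 6 m/s.

6 m/s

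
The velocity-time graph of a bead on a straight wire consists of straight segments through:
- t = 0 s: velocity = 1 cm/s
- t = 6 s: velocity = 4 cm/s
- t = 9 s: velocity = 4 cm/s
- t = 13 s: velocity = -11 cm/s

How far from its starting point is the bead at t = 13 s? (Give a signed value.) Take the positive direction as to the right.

13 cm

Net displacement equals the area under the velocity-time graph (areas below the axis count negative).
0–6 s: ½(1 + 4)(6) = 15 cm
6–9 s: 4 × 3 = 12 cm
9–13 s: ½(4 + -11)(4) = -14 cm
Net displacement = 13 cm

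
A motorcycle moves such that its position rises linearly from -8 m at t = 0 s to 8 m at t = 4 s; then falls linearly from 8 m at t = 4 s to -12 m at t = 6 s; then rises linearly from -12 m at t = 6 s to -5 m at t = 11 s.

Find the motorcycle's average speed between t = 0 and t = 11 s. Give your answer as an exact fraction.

Average speed = (total path length)/(elapsed time); on a piecewise-linear x-t graph the path length is Σ|Δx|.
0–4 s: |Δx| = |8 − -8| = 16 m
4–6 s: |Δx| = |-12 − 8| = 20 m
6–11 s: |Δx| = |-5 − -12| = 7 m
Total path = 43 m; average speed = 43/11 = 43/11 m/s.

43/11 m/s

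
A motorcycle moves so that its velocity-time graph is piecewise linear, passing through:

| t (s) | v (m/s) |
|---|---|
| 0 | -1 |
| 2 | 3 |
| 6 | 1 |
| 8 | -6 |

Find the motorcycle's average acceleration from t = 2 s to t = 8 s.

-1.5 m/s²

Average acceleration = Δv/Δt = (-6 − 3)/(8 − 2) = -1.5 m/s².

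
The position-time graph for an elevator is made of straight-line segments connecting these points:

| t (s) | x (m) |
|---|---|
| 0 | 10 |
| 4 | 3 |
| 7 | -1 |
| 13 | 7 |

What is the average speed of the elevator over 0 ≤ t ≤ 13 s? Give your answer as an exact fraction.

Average speed = (total path length)/(elapsed time); on a piecewise-linear x-t graph the path length is Σ|Δx|.
0–4 s: |Δx| = |3 − 10| = 7 m
4–7 s: |Δx| = |-1 − 3| = 4 m
7–13 s: |Δx| = |7 − -1| = 8 m
Total path = 19 m; average speed = 19/13 = 19/13 m/s.

19/13 m/s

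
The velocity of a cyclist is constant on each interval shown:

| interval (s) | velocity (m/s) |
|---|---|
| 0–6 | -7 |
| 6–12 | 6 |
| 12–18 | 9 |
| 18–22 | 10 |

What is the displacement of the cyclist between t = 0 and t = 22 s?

Net displacement equals the area under the velocity-time graph (areas below the axis count negative).
0–6 s: -7 × 6 = -42 m
6–12 s: 6 × 6 = 36 m
12–18 s: 9 × 6 = 54 m
18–22 s: 10 × 4 = 40 m
Net displacement = 88 m

88 m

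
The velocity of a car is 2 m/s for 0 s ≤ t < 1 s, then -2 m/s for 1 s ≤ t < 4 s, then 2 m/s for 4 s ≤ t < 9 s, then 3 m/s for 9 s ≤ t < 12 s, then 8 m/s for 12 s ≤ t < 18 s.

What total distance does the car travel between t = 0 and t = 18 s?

Distance (not displacement) is the total path length: add the absolute areas under v-t.
0–1 s: |2| × 1 = 2 m
1–4 s: |-2| × 3 = 6 m
4–9 s: |2| × 5 = 10 m
9–12 s: |3| × 3 = 9 m
12–18 s: |8| × 6 = 48 m
Total distance = 75 m

75 m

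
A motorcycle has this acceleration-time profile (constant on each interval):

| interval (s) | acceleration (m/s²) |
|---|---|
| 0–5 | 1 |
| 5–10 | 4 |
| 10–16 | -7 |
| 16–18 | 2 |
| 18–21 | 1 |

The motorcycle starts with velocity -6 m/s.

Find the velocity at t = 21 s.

-16 m/s

Δv equals the area under the a-t graph; then v = v₀ + Δv.
0–5 s: 1 × 5 = 5 m/s
5–10 s: 4 × 5 = 20 m/s
10–16 s: -7 × 6 = -42 m/s
16–18 s: 2 × 2 = 4 m/s
18–21 s: 1 × 3 = 3 m/s
Δv = -10 m/s, so v(21) = -6 + (-10) = -16 m/s.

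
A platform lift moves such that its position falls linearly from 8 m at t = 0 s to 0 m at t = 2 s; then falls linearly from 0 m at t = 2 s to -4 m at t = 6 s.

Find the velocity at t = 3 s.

Velocity is the slope of the x-t graph on 2–6 s: (-4 − 0)/(6 − 2) = -1 m/s.

-1 m/s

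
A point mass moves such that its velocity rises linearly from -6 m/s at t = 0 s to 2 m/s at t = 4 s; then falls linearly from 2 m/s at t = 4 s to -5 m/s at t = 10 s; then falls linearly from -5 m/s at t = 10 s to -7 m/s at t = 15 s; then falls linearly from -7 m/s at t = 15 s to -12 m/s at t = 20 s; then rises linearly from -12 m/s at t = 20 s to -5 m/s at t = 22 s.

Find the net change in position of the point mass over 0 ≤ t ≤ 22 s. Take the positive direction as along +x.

-111.5 m

Displacement is the signed area under the v-t curve.
0–4 s: ½(-6 + 2)(4) = -8 m
4–10 s: ½(2 + -5)(6) = -9 m
10–15 s: ½(-5 + -7)(5) = -30 m
15–20 s: ½(-7 + -12)(5) = -47.5 m
20–22 s: ½(-12 + -5)(2) = -17 m
Net displacement = -111.5 m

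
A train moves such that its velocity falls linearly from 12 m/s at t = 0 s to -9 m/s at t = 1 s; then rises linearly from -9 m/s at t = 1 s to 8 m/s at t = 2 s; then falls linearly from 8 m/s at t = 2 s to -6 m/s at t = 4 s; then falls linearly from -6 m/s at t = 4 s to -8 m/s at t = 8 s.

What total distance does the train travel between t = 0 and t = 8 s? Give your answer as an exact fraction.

Total distance travelled is ∫|v| dt — sum the magnitudes of each area piece.
0–1 s: v = 0 at t = 4/7 s; triangle areas 24/7 + 27/14 = 75/14 m
1–2 s: v = 0 at t = 26/17 s; triangle areas 81/34 + 32/17 = 145/34 m
2–4 s: v = 0 at t = 22/7 s; triangle areas 32/7 + 18/7 = 50/7 m
4–8 s: |½(-6 + -8)(4)| = 28 m
Total distance = 761/17 m

761/17 m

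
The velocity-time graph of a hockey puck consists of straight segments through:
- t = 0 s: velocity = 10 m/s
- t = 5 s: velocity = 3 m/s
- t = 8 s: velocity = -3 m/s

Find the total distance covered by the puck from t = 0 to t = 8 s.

37 m

Distance (not displacement) is the total path length: add the absolute areas under v-t.
0–5 s: |½(10 + 3)(5)| = 32.5 m
5–8 s: v = 0 at t = 6.5 s; triangle areas 2.25 + 2.25 = 4.5 m
Total distance = 37 m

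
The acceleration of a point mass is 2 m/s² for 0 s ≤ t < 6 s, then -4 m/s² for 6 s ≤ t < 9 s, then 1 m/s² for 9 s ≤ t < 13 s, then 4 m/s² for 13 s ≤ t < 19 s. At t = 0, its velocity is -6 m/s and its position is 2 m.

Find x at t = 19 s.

On each constant-a segment, Δv = aΔt and Δx = v₀Δt + ½aΔt²; chain segment to segment.
0–6 s: v starts -6 m/s; Δx = -6·6 + ½·2·6² = 0 m; v ends 6 m/s.
6–9 s: v starts 6 m/s; Δx = 6·3 + ½·-4·3² = 0 m; v ends -6 m/s.
9–13 s: v starts -6 m/s; Δx = -6·4 + ½·1·4² = -16 m; v ends -2 m/s.
13–19 s: v starts -2 m/s; Δx = -2·6 + ½·4·6² = 60 m; v ends 22 m/s.
x(19) = 2 + Σ Δx = 46 m.

46 m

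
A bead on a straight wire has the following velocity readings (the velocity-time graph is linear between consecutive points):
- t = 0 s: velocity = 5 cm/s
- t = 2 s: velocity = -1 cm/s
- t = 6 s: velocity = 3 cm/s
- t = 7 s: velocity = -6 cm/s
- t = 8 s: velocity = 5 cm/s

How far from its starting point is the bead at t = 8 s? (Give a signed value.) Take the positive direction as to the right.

6 cm

Displacement is the signed area under the v-t curve.
0–2 s: ½(5 + -1)(2) = 4 cm
2–6 s: ½(-1 + 3)(4) = 4 cm
6–7 s: ½(3 + -6)(1) = -1.5 cm
7–8 s: ½(-6 + 5)(1) = -0.5 cm
Net displacement = 6 cm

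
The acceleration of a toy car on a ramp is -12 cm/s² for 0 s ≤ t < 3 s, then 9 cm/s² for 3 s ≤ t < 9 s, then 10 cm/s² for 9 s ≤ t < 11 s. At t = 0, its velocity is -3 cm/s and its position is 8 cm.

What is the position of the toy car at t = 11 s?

On each constant-a segment, Δv = aΔt and Δx = v₀Δt + ½aΔt²; chain segment to segment.
0–3 s: v starts -3 cm/s; Δx = -3·3 + ½·-12·3² = -63 cm; v ends -39 cm/s.
3–9 s: v starts -39 cm/s; Δx = -39·6 + ½·9·6² = -72 cm; v ends 15 cm/s.
9–11 s: v starts 15 cm/s; Δx = 15·2 + ½·10·2² = 50 cm; v ends 35 cm/s.
x(11) = 8 + Σ Δx = -77 cm.

-77 cm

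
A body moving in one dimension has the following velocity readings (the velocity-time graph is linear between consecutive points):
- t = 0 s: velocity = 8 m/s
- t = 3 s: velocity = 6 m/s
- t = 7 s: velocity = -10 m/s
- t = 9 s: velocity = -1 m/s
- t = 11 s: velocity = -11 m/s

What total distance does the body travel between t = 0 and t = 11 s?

61 m

Distance (not displacement) is the total path length: add the absolute areas under v-t.
0–3 s: |½(8 + 6)(3)| = 21 m
3–7 s: v = 0 at t = 4.5 s; triangle areas 4.5 + 12.5 = 17 m
7–9 s: |½(-10 + -1)(2)| = 11 m
9–11 s: |½(-1 + -11)(2)| = 12 m
Total distance = 61 m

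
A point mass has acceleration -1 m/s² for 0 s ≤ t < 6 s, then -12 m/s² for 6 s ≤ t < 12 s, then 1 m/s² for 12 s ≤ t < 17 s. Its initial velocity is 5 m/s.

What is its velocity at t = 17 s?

Δv equals the area under the a-t graph; then v = v₀ + Δv.
0–6 s: -1 × 6 = -6 m/s
6–12 s: -12 × 6 = -72 m/s
12–17 s: 1 × 5 = 5 m/s
Δv = -73 m/s, so v(17) = 5 + (-73) = -68 m/s.

-68 m/s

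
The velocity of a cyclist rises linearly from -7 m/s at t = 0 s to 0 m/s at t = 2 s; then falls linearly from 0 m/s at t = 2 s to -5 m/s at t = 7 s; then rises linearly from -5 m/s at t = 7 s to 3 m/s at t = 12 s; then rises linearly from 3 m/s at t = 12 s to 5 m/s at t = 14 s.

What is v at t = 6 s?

On 2–7 s the graph is linear from 0 to -5 m/s: v(6) = 0 + (-5 − 0)·(6 − 2)/(7 − 2) = -4 m/s.

-4 m/s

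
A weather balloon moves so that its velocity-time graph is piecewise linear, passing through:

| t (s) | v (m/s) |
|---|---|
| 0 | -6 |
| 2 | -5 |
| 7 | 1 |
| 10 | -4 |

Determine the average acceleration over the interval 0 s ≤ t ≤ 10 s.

Average acceleration = Δv/Δt = (-4 − -6)/(10 − 0) = 0.2 m/s².

0.2 m/s²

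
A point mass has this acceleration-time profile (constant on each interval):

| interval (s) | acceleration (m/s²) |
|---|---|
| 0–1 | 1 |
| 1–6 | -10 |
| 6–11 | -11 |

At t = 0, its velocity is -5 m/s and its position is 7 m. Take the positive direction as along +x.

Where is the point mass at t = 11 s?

On each constant-a segment, Δv = aΔt and Δx = v₀Δt + ½aΔt²; chain segment to segment.
0–1 s: v starts -5 m/s; Δx = -5·1 + ½·1·1² = -4.5 m; v ends -4 m/s.
1–6 s: v starts -4 m/s; Δx = -4·5 + ½·-10·5² = -145 m; v ends -54 m/s.
6–11 s: v starts -54 m/s; Δx = -54·5 + ½·-11·5² = -407.5 m; v ends -109 m/s.
x(11) = 7 + Σ Δx = -550 m.

-550 m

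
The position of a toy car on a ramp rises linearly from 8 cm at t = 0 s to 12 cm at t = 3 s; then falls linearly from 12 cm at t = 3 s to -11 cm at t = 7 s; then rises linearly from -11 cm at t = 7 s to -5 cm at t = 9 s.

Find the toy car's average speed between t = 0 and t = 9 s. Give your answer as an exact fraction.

Average speed = (total path length)/(elapsed time); on a piecewise-linear x-t graph the path length is Σ|Δx|.
0–3 s: |Δx| = |12 − 8| = 4 cm
3–7 s: |Δx| = |-11 − 12| = 23 cm
7–9 s: |Δx| = |-5 − -11| = 6 cm
Total path = 33 cm; average speed = 33/9 = 11/3 cm/s.

11/3 cm/s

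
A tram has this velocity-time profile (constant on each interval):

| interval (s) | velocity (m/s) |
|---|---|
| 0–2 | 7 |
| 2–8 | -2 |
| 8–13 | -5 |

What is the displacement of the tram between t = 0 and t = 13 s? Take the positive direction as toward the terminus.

-23 m

Net displacement equals the area under the velocity-time graph (areas below the axis count negative).
0–2 s: 7 × 2 = 14 m
2–8 s: -2 × 6 = -12 m
8–13 s: -5 × 5 = -25 m
Net displacement = -23 m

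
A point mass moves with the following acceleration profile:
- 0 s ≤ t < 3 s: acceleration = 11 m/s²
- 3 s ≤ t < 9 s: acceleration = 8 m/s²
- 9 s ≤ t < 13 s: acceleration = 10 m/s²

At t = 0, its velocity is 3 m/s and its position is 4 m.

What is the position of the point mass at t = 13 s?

838.5 m

On each constant-a segment, Δv = aΔt and Δx = v₀Δt + ½aΔt²; chain segment to segment.
0–3 s: v starts 3 m/s; Δx = 3·3 + ½·11·3² = 58.5 m; v ends 36 m/s.
3–9 s: v starts 36 m/s; Δx = 36·6 + ½·8·6² = 360 m; v ends 84 m/s.
9–13 s: v starts 84 m/s; Δx = 84·4 + ½·10·4² = 416 m; v ends 124 m/s.
x(13) = 4 + Σ Δx = 838.5 m.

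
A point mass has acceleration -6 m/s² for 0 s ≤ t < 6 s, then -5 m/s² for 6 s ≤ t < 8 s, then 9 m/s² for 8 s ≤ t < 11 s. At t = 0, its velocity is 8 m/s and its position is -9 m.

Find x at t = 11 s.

On each constant-a segment, Δv = aΔt and Δx = v₀Δt + ½aΔt²; chain segment to segment.
0–6 s: v starts 8 m/s; Δx = 8·6 + ½·-6·6² = -60 m; v ends -28 m/s.
6–8 s: v starts -28 m/s; Δx = -28·2 + ½·-5·2² = -66 m; v ends -38 m/s.
8–11 s: v starts -38 m/s; Δx = -38·3 + ½·9·3² = -73.5 m; v ends -11 m/s.
x(11) = -9 + Σ Δx = -208.5 m.

-208.5 m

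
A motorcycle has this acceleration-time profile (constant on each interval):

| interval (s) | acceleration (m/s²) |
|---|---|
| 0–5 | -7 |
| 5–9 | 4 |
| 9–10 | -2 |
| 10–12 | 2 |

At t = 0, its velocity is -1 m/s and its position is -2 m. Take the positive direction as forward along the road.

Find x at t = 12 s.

On each constant-a segment, Δv = aΔt and Δx = v₀Δt + ½aΔt²; chain segment to segment.
0–5 s: v starts -1 m/s; Δx = -1·5 + ½·-7·5² = -92.5 m; v ends -36 m/s.
5–9 s: v starts -36 m/s; Δx = -36·4 + ½·4·4² = -112 m; v ends -20 m/s.
9–10 s: v starts -20 m/s; Δx = -20·1 + ½·-2·1² = -21 m; v ends -22 m/s.
10–12 s: v starts -22 m/s; Δx = -22·2 + ½·2·2² = -40 m; v ends -18 m/s.
x(12) = -2 + Σ Δx = -267.5 m.

-267.5 m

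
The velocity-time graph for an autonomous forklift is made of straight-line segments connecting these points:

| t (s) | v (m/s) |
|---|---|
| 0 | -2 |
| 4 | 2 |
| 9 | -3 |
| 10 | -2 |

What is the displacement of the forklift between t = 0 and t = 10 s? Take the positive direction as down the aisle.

-5 m

Net displacement equals the area under the velocity-time graph (areas below the axis count negative).
0–4 s: ½(-2 + 2)(4) = 0 m
4–9 s: ½(2 + -3)(5) = -2.5 m
9–10 s: ½(-3 + -2)(1) = -2.5 m
Net displacement = -5 m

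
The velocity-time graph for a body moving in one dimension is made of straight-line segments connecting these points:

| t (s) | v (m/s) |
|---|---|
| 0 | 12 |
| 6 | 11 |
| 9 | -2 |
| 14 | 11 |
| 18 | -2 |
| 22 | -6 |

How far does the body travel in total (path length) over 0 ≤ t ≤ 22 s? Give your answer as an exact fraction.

1855/13 m

Distance (not displacement) is the total path length: add the absolute areas under v-t.
0–6 s: |½(12 + 11)(6)| = 69 m
6–9 s: v = 0 at t = 111/13 s; triangle areas 363/26 + 6/13 = 375/26 m
9–14 s: v = 0 at t = 127/13 s; triangle areas 10/13 + 605/26 = 625/26 m
14–18 s: v = 0 at t = 226/13 s; triangle areas 242/13 + 8/13 = 250/13 m
18–22 s: |½(-2 + -6)(4)| = 16 m
Total distance = 1855/13 m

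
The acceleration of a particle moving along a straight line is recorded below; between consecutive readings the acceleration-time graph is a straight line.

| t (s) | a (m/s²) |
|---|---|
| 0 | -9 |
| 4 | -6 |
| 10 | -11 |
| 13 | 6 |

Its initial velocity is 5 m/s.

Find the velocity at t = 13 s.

Δv equals the area under the a-t graph; then v = v₀ + Δv.
0–4 s: ½(-9 + -6)(4) = -30 m/s
4–10 s: ½(-6 + -11)(6) = -51 m/s
10–13 s: ½(-11 + 6)(3) = -7.5 m/s
Δv = -88.5 m/s, so v(13) = 5 + (-88.5) = -83.5 m/s.

-83.5 m/s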